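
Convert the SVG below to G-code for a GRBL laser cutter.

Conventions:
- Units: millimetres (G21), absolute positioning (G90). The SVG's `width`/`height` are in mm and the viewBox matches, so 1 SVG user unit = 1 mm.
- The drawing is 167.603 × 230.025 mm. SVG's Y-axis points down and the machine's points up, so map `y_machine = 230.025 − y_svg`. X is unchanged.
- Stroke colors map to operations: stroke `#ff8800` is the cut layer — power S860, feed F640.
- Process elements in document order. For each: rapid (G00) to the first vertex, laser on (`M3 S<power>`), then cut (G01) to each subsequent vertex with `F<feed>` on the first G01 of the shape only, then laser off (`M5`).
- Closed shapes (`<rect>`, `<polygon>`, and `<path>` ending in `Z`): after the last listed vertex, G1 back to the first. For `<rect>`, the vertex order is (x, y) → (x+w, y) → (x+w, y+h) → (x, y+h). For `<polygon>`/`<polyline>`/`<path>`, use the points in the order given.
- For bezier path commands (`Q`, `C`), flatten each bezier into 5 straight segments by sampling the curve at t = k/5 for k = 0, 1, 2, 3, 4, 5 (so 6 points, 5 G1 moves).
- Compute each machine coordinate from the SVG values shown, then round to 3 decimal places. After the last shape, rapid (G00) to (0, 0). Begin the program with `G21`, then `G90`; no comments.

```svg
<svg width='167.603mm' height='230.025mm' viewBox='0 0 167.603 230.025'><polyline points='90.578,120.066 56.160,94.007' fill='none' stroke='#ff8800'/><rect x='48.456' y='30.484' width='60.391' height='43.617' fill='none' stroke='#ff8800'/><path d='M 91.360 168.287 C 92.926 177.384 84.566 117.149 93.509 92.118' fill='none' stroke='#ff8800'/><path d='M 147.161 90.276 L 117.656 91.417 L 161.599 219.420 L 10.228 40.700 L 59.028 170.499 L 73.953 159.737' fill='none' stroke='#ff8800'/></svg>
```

viewBox `0 0 167.603 230.025` with mm width/height → 1 unit = 1 mm. Flip: y_m = 230.025 − y_svg.

**Shape 1** — `<polyline>` line segment, stroke `#ff8800` → cut (S860, F640). Machine vertices: (90.578,109.959) → (56.160,136.018). Open path.

**Shape 2** — `<rect>` rectangle, stroke `#ff8800` → cut (S860, F640). Machine vertices: (48.456,199.541) → (108.847,199.541) → (108.847,155.924) → (48.456,155.924) → (48.456,199.541). Closed: final G1 returns to the first vertex.

**Shape 3** — `<path>` cubic bezier, stroke `#ff8800` → cut (S860, F640). Control points (SVG): P0=(91.360,168.287), P1=(92.926,177.384), P2=(84.566,117.149), P3=(93.509,92.118); sampled at t=k/5. Machine vertices: (91.360,61.738) → (91.326,63.763) → (90.217,77.411) → (89.340,97.662) → (90.002,119.500) → (93.509,137.907). Open path.

**Shape 4** — `<path>` open polyline, stroke `#ff8800` → cut (S860, F640). Machine vertices: (147.161,139.749) → (117.656,138.608) → (161.599,10.605) → (10.228,189.325) → (59.028,59.526) → (73.953,70.288). Open path.

G21
G90
G00 X90.578 Y109.959
M3 S860
G01 X56.160 Y136.018 F640
M5
G00 X48.456 Y199.541
M3 S860
G01 X108.847 Y199.541 F640
G01 X108.847 Y155.924
G01 X48.456 Y155.924
G01 X48.456 Y199.541
M5
G00 X91.360 Y61.738
M3 S860
G01 X91.326 Y63.763 F640
G01 X90.217 Y77.411
G01 X89.340 Y97.662
G01 X90.002 Y119.500
G01 X93.509 Y137.907
M5
G00 X147.161 Y139.749
M3 S860
G01 X117.656 Y138.608 F640
G01 X161.599 Y10.605
G01 X10.228 Y189.325
G01 X59.028 Y59.526
G01 X73.953 Y70.288
M5
G00 X0.000 Y0.000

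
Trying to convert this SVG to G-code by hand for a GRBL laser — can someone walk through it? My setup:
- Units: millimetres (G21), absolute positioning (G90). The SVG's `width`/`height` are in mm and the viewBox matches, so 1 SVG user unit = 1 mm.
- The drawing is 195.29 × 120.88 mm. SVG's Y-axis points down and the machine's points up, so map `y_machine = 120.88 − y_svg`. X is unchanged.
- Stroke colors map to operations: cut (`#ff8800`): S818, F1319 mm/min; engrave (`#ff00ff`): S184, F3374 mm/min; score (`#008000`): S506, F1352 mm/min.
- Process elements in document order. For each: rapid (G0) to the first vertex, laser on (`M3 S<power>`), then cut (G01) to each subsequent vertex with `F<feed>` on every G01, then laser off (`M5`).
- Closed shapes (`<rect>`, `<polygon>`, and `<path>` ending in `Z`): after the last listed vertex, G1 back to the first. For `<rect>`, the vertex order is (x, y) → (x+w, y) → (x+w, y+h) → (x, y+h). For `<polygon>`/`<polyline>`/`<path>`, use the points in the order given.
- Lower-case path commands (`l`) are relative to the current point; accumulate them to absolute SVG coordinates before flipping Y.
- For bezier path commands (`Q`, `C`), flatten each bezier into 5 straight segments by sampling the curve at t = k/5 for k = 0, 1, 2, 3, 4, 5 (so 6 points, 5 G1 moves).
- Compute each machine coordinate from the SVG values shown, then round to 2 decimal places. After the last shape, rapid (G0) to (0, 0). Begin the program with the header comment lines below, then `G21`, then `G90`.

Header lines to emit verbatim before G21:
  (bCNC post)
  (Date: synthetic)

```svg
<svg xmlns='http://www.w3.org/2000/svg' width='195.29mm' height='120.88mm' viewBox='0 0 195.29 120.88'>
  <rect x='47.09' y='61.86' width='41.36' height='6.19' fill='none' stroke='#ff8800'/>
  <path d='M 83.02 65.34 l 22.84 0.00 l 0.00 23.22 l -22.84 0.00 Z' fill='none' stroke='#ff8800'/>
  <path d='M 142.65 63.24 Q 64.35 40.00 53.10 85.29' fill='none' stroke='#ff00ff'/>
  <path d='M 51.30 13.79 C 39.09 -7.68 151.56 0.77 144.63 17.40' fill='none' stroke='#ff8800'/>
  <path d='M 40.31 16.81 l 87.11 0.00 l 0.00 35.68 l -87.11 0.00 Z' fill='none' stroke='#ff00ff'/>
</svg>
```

(bCNC post)
(Date: synthetic)
G21
G90
G0 X47.09 Y59.02
M3 S818
G01 X88.45 Y59.02 F1319
G01 X88.45 Y52.83 F1319
G01 X47.09 Y52.83 F1319
G01 X47.09 Y59.02 F1319
M5
G0 X83.02 Y55.54
M3 S818
G01 X105.86 Y55.54 F1319
G01 X105.86 Y32.32 F1319
G01 X83.02 Y32.32 F1319
G01 X83.02 Y55.54 F1319
M5
G0 X142.65 Y57.64
M3 S184
G01 X114.01 Y64.19 F3374
G01 X90.74 Y65.27 F3374
G01 X72.83 Y60.86 F3374
G01 X60.28 Y50.96 F3374
G01 X53.10 Y35.59 F3374
M5
G0 X51.30 Y107.09
M3 S818
G01 X56.98 Y116.56 F1319
G01 X80.87 Y119.88 F1319
G01 X111.26 Y118.12 F1319
G01 X136.41 Y112.30 F1319
G01 X144.63 Y103.48 F1319
M5
G0 X40.31 Y104.07
M3 S184
G01 X127.42 Y104.07 F3374
G01 X127.42 Y68.39 F3374
G01 X40.31 Y68.39 F3374
G01 X40.31 Y104.07 F3374
M5
G0 X0.00 Y0.00

viewBox `0 0 195.29 120.88` with mm width/height → 1 unit = 1 mm. Flip: y_m = 120.88 − y_svg.

**Shape 1** — `<rect>` rectangle, stroke `#ff8800` → cut (S818, F1319). Machine vertices: (47.09,59.02) → (88.45,59.02) → (88.45,52.83) → (47.09,52.83) → (47.09,59.02). Closed: final G1 returns to the first vertex.

**Shape 2** — `<path>` rectangle, stroke `#ff8800` → cut (S818, F1319). Machine vertices: (83.02,55.54) → (105.86,55.54) → (105.86,32.32) → (83.02,32.32) → (83.02,55.54). Closed: final G1 returns to the first vertex.

**Shape 3** — `<path>` quadratic bezier, stroke `#ff00ff` → engrave (S184, F3374). Control points (SVG): P0=(142.65,63.24), P1=(64.35,40.00), P2=(53.10,85.29); sampled at t=k/5. Machine vertices: (142.65,57.64) → (114.01,64.19) → (90.74,65.27) → (72.83,60.86) → (60.28,50.96) → (53.10,35.59). Open path.

**Shape 4** — `<path>` cubic bezier, stroke `#ff8800` → cut (S818, F1319). Control points (SVG): P0=(51.30,13.79), P1=(39.09,-7.68), P2=(151.56,0.77), P3=(144.63,17.40); sampled at t=k/5. Machine vertices: (51.30,107.09) → (56.98,116.56) → (80.87,119.88) → (111.26,118.12) → (136.41,112.30) → (144.63,103.48). Open path.

**Shape 5** — `<path>` rectangle, stroke `#ff00ff` → engrave (S184, F3374). Machine vertices: (40.31,104.07) → (127.42,104.07) → (127.42,68.39) → (40.31,68.39) → (40.31,104.07). Closed: final G1 returns to the first vertex.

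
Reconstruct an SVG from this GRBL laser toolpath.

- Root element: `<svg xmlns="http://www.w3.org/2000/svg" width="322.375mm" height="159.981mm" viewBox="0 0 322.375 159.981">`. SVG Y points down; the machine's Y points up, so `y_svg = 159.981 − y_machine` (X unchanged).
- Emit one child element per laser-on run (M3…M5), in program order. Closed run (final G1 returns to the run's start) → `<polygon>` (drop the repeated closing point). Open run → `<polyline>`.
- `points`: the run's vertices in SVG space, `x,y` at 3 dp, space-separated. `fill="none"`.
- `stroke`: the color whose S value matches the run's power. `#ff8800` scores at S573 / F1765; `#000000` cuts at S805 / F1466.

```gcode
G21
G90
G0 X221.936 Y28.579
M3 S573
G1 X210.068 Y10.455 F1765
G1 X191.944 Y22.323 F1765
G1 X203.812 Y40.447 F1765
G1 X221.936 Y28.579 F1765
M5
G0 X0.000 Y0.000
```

Each laser-on run becomes one SVG element. Flip Y back into SVG space with y_svg = 159.981 − y_machine. Every run uses S573, so all elements get stroke `#ff8800` (score).

Run 1: The run returns to its start, so emit a `<polygon>` with points (Y-flipped): 221.936,131.402 210.068,149.526 191.944,137.658 203.812,119.534.

<svg xmlns="http://www.w3.org/2000/svg" width="322.375mm" height="159.981mm" viewBox="0 0 322.375 159.981">
  <polygon points="221.936,131.402 210.068,149.526 191.944,137.658 203.812,119.534" fill="none" stroke="#ff8800"/>
</svg>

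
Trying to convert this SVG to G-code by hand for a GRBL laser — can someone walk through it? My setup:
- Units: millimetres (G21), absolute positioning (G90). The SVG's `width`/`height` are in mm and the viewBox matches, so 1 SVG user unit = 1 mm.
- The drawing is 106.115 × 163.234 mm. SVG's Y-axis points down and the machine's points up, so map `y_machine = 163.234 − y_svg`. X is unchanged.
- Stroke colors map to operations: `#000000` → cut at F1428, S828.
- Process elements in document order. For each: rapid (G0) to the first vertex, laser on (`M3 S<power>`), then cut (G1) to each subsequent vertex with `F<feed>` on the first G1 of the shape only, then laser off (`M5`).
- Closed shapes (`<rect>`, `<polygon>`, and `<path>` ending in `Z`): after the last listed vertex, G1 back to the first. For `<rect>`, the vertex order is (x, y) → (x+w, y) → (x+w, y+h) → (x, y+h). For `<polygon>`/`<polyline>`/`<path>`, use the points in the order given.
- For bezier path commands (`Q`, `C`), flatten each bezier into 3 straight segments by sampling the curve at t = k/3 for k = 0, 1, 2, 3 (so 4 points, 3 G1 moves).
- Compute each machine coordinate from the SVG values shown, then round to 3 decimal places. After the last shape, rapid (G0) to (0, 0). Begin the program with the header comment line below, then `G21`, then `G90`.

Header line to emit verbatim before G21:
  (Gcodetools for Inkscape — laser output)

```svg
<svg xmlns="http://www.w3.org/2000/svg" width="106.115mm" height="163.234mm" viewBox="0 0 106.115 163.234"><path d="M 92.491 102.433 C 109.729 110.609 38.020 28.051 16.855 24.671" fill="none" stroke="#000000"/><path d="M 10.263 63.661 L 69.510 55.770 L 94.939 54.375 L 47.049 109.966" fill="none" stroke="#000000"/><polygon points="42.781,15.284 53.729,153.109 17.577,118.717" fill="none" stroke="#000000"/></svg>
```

(Gcodetools for Inkscape — laser output)
G21
G90
G0 X92.491 Y60.801
M3 S828
G1 X85.246 Y76.577 F1428
G1 X49.702 Y115.083
G1 X16.855 Y138.563
M5
G0 X10.263 Y99.573
M3 S828
G1 X69.510 Y107.464 F1428
G1 X94.939 Y108.859
G1 X47.049 Y53.268
M5
G0 X42.781 Y147.950
M3 S828
G1 X53.729 Y10.125 F1428
G1 X17.577 Y44.517
G1 X42.781 Y147.950
M5
G0 X0.000 Y0.000

viewBox `0 0 106.115 163.234` with mm width/height → 1 unit = 1 mm. Flip: y_m = 163.234 − y_svg.

**Shape 1** — `<path>` cubic bezier, stroke `#000000` → cut (S828, F1428). Control points (SVG): P0=(92.491,102.433), P1=(109.729,110.609), P2=(38.020,28.051), P3=(16.855,24.671); sampled at t=k/3. Machine vertices: (92.491,60.801) → (85.246,76.577) → (49.702,115.083) → (16.855,138.563). Open path.

**Shape 2** — `<path>` open polyline, stroke `#000000` → cut (S828, F1428). Machine vertices: (10.263,99.573) → (69.510,107.464) → (94.939,108.859) → (47.049,53.268). Open path.

**Shape 3** — `<polygon>` closed polygon, stroke `#000000` → cut (S828, F1428). Machine vertices: (42.781,147.950) → (53.729,10.125) → (17.577,44.517) → (42.781,147.950). Closed: final G1 returns to the first vertex.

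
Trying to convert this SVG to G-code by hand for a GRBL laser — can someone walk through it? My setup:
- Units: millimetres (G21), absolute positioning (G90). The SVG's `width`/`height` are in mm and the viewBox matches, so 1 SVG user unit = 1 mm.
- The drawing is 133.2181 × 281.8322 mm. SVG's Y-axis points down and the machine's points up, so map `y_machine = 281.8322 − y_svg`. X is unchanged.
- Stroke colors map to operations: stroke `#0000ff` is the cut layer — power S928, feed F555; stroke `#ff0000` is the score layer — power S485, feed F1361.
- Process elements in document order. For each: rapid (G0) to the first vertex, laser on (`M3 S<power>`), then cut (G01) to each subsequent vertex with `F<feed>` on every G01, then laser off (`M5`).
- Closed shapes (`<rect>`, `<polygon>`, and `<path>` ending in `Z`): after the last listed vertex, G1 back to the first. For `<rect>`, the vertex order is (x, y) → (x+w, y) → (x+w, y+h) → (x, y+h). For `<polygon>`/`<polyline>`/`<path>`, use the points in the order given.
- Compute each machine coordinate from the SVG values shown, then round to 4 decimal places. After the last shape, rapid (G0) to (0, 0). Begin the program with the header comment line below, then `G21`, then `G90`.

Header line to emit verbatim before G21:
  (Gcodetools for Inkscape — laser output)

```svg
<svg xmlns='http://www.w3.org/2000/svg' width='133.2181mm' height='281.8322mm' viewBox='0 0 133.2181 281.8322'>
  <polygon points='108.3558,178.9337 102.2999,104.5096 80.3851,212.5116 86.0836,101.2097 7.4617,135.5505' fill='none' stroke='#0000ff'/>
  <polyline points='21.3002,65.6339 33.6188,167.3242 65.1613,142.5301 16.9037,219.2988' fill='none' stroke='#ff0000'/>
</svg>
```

1 u = 1 mm; y_m = 281.8322 − y.

[1] `<polygon>` closed polygon, #0000ff→cut S928 F555: (108.3558,102.8985) → (102.2999,177.3226) → (80.3851,69.3206) → (86.0836,180.6225) → (7.4617,146.2817) → (108.3558,102.8985) (closed)

[2] `<polyline>` open polyline, #ff0000→score S485 F1361: (21.3002,216.1983) → (33.6188,114.5080) → (65.1613,139.3021) → (16.9037,62.5334)

(Gcodetools for Inkscape — laser output)
G21
G90
G0 X108.3558 Y102.8985
M3 S928
G01 X102.2999 Y177.3226 F555
G01 X80.3851 Y69.3206 F555
G01 X86.0836 Y180.6225 F555
G01 X7.4617 Y146.2817 F555
G01 X108.3558 Y102.8985 F555
M5
G0 X21.3002 Y216.1983
M3 S485
G01 X33.6188 Y114.5080 F1361
G01 X65.1613 Y139.3021 F1361
G01 X16.9037 Y62.5334 F1361
M5
G0 X0.0000 Y0.0000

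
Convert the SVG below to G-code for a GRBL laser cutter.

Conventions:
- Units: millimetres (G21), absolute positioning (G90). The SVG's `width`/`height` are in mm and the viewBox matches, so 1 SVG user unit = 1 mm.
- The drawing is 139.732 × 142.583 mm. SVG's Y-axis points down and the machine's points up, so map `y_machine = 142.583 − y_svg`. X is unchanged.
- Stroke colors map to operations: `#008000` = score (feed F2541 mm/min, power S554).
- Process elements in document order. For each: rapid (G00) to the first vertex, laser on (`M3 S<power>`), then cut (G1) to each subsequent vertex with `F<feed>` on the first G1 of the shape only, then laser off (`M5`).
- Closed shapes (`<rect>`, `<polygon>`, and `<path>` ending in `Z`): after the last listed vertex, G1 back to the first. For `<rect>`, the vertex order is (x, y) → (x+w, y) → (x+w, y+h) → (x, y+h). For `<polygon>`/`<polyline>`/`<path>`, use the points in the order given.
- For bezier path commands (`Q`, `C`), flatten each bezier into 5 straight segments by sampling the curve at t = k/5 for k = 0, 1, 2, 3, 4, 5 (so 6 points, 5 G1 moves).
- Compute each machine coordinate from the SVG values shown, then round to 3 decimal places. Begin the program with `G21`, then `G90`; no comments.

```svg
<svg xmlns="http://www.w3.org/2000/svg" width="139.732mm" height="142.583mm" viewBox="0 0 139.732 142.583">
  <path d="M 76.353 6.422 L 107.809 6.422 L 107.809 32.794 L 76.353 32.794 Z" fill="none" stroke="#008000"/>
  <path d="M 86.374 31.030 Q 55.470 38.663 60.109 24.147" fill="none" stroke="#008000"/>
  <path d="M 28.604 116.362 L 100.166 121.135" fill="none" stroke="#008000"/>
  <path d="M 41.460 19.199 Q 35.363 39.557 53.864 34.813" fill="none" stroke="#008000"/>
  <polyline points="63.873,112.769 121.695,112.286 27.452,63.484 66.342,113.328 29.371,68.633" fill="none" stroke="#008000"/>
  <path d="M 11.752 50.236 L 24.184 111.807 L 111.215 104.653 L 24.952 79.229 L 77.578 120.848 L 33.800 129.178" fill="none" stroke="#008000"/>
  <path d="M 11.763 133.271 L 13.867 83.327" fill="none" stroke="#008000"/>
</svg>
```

viewBox `0 0 139.732 142.583` with mm width/height → 1 unit = 1 mm. Flip: y_m = 142.583 − y_svg.

**Shape 1** — `<path>` rectangle, stroke `#008000` → score (S554, F2541). Machine vertices: (76.353,136.161) → (107.809,136.161) → (107.809,109.789) → (76.353,109.789) → (76.353,136.161). Closed: final G1 returns to the first vertex.

**Shape 2** — `<path>` quadratic bezier, stroke `#008000` → score (S554, F2541). Control points (SVG): P0=(86.374,31.030), P1=(55.470,38.663), P2=(60.109,24.147); sampled at t=k/5. Machine vertices: (86.374,111.553) → (75.434,109.386) → (67.338,108.990) → (62.085,110.367) → (59.675,113.516) → (60.109,118.436). Open path.

**Shape 3** — `<path>` line segment, stroke `#008000` → score (S554, F2541). Machine vertices: (28.604,26.221) → (100.166,21.448). Open path.

**Shape 4** — `<path>` quadratic bezier, stroke `#008000` → score (S554, F2541). Control points (SVG): P0=(41.460,19.199), P1=(35.363,39.557), P2=(53.864,34.813); sampled at t=k/5. Machine vertices: (41.460,123.384) → (40.005,116.245) → (40.518,111.114) → (42.999,107.991) → (47.448,106.876) → (53.864,107.770). Open path.

**Shape 5** — `<polyline>` open polyline, stroke `#008000` → score (S554, F2541). Machine vertices: (63.873,29.814) → (121.695,30.297) → (27.452,79.099) → (66.342,29.255) → (29.371,73.950). Open path.

**Shape 6** — `<path>` open polyline, stroke `#008000` → score (S554, F2541). Machine vertices: (11.752,92.347) → (24.184,30.776) → (111.215,37.930) → (24.952,63.354) → (77.578,21.735) → (33.800,13.405). Open path.

**Shape 7** — `<path>` line segment, stroke `#008000` → score (S554, F2541). Machine vertices: (11.763,9.312) → (13.867,59.256). Open path.

G21
G90
G00 X76.353 Y136.161
M3 S554
G1 X107.809 Y136.161 F2541
G1 X107.809 Y109.789
G1 X76.353 Y109.789
G1 X76.353 Y136.161
M5
G00 X86.374 Y111.553
M3 S554
G1 X75.434 Y109.386 F2541
G1 X67.338 Y108.990
G1 X62.085 Y110.367
G1 X59.675 Y113.516
G1 X60.109 Y118.436
M5
G00 X28.604 Y26.221
M3 S554
G1 X100.166 Y21.448 F2541
M5
G00 X41.460 Y123.384
M3 S554
G1 X40.005 Y116.245 F2541
G1 X40.518 Y111.114
G1 X42.999 Y107.991
G1 X47.448 Y106.876
G1 X53.864 Y107.770
M5
G00 X63.873 Y29.814
M3 S554
G1 X121.695 Y30.297 F2541
G1 X27.452 Y79.099
G1 X66.342 Y29.255
G1 X29.371 Y73.950
M5
G00 X11.752 Y92.347
M3 S554
G1 X24.184 Y30.776 F2541
G1 X111.215 Y37.930
G1 X24.952 Y63.354
G1 X77.578 Y21.735
G1 X33.800 Y13.405
M5
G00 X11.763 Y9.312
M3 S554
G1 X13.867 Y59.256 F2541
M5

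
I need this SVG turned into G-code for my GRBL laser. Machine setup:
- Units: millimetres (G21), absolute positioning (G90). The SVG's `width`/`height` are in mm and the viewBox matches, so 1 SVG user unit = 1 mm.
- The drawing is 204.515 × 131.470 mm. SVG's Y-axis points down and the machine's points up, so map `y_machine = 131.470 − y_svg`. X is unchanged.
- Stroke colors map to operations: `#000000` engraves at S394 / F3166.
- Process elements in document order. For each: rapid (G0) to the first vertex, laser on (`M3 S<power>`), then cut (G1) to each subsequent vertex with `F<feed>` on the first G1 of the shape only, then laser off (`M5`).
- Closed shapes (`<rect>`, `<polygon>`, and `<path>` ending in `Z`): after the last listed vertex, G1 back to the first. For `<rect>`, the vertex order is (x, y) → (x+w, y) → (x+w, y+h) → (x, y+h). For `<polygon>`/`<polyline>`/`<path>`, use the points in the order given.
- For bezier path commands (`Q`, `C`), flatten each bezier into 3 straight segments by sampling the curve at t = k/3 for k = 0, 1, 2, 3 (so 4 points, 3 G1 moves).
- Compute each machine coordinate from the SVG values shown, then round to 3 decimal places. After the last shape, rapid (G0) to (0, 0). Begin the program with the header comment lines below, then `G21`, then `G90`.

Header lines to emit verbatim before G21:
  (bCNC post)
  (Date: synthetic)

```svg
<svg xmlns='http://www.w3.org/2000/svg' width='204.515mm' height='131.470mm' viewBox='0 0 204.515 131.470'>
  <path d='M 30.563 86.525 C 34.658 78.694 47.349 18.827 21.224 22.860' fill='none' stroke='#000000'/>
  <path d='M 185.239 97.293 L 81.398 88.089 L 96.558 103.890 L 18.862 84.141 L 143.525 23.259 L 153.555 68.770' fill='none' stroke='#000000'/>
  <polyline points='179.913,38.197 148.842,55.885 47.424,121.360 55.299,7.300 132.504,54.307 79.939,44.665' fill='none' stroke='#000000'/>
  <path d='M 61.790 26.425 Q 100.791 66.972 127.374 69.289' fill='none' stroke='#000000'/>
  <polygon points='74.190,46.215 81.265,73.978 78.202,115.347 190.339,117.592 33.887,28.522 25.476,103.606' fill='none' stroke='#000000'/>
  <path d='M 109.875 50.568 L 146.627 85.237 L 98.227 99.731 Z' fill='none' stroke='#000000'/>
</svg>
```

Since the viewBox matches the mm dimensions, user units are millimetres directly. The only transform is the Y-flip y_m = 131.470 − y_svg.

Shape 1 is a cubic bezier drawn with `<path>`. Its stroke #000000 means engrave at S394, F3166. After flipping Y the toolpath is (30.563,44.945) → (35.767,65.827) → (36.166,95.637) → (21.224,108.610).

Shape 2 is a open polyline drawn with `<path>`. Its stroke #000000 means engrave at S394, F3166. After flipping Y the toolpath is (185.239,34.177) → (81.398,43.381) → (96.558,27.580) → (18.862,47.329) → (143.525,108.211) → (153.555,62.700).

Shape 3 is a open polyline drawn with `<polyline>`. Its stroke #000000 means engrave at S394, F3166. After flipping Y the toolpath is (179.913,93.273) → (148.842,75.585) → (47.424,10.110) → (55.299,124.170) → (132.504,77.163) → (79.939,86.805).

Shape 4 is a quadratic bezier drawn with `<path>`. Its stroke #000000 means engrave at S394, F3166. After flipping Y the toolpath is (61.790,105.045) → (86.411,82.261) → (108.272,67.973) → (127.374,62.181).

Shape 5 is a closed polygon drawn with `<polygon>`. Its stroke #000000 means engrave at S394, F3166. After flipping Y the toolpath is (74.190,85.255) → (81.265,57.492) → (78.202,16.123) → (190.339,13.878) → (33.887,102.948) → (25.476,27.864) → (74.190,85.255), returning to the start.

Shape 6 is a regular polygon drawn with `<path>`. Its stroke #000000 means engrave at S394, F3166. After flipping Y the toolpath is (109.875,80.902) → (146.627,46.233) → (98.227,31.739) → (109.875,80.902), returning to the start.

(bCNC post)
(Date: synthetic)
G21
G90
G0 X30.563 Y44.945
M3 S394
G1 X35.767 Y65.827 F3166
G1 X36.166 Y95.637
G1 X21.224 Y108.610
M5
G0 X185.239 Y34.177
M3 S394
G1 X81.398 Y43.381 F3166
G1 X96.558 Y27.580
G1 X18.862 Y47.329
G1 X143.525 Y108.211
G1 X153.555 Y62.700
M5
G0 X179.913 Y93.273
M3 S394
G1 X148.842 Y75.585 F3166
G1 X47.424 Y10.110
G1 X55.299 Y124.170
G1 X132.504 Y77.163
G1 X79.939 Y86.805
M5
G0 X61.790 Y105.045
M3 S394
G1 X86.411 Y82.261 F3166
G1 X108.272 Y67.973
G1 X127.374 Y62.181
M5
G0 X74.190 Y85.255
M3 S394
G1 X81.265 Y57.492 F3166
G1 X78.202 Y16.123
G1 X190.339 Y13.878
G1 X33.887 Y102.948
G1 X25.476 Y27.864
G1 X74.190 Y85.255
M5
G0 X109.875 Y80.902
M3 S394
G1 X146.627 Y46.233 F3166
G1 X98.227 Y31.739
G1 X109.875 Y80.902
M5
G0 X0.000 Y0.000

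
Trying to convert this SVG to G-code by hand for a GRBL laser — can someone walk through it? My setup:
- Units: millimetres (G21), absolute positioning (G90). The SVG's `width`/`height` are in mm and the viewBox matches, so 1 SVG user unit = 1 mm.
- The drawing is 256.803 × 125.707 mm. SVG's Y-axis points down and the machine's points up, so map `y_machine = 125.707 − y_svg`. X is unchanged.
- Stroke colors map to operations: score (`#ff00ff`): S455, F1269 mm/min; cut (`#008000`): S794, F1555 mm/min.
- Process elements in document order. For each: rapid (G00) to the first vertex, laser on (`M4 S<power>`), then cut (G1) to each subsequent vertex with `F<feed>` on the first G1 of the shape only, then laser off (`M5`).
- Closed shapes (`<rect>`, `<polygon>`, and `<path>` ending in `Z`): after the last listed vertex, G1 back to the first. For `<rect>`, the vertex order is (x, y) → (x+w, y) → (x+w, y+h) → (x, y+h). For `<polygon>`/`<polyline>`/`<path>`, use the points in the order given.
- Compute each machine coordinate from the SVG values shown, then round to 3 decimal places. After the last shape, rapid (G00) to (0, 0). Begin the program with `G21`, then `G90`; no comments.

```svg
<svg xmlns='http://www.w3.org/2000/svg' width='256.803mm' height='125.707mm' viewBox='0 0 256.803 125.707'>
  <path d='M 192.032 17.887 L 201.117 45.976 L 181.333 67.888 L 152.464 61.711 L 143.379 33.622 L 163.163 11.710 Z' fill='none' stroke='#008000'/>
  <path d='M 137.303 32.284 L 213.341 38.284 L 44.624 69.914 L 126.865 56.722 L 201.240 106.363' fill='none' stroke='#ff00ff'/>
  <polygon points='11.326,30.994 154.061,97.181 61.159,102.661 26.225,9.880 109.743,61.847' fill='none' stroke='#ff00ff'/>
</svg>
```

G21
G90
G00 X192.032 Y107.820
M4 S794
G1 X201.117 Y79.731 F1555
G1 X181.333 Y57.819
G1 X152.464 Y63.996
G1 X143.379 Y92.085
G1 X163.163 Y113.997
G1 X192.032 Y107.820
M5
G00 X137.303 Y93.423
M4 S455
G1 X213.341 Y87.423 F1269
G1 X44.624 Y55.793
G1 X126.865 Y68.985
G1 X201.240 Y19.344
M5
G00 X11.326 Y94.713
M4 S455
G1 X154.061 Y28.526 F1269
G1 X61.159 Y23.046
G1 X26.225 Y115.827
G1 X109.743 Y63.860
G1 X11.326 Y94.713
M5
G00 X0.000 Y0.000

Since the viewBox matches the mm dimensions, user units are millimetres directly. The only transform is the Y-flip y_m = 125.707 − y_svg.

Shape 1 is a regular polygon drawn with `<path>`. Its stroke #008000 means cut at S794, F1555. After flipping Y the toolpath is (192.032,107.820) → (201.117,79.731) → (181.333,57.819) → (152.464,63.996) → (143.379,92.085) → (163.163,113.997) → (192.032,107.820), returning to the start.

Shape 2 is a open polyline drawn with `<path>`. Its stroke #ff00ff means score at S455, F1269. After flipping Y the toolpath is (137.303,93.423) → (213.341,87.423) → (44.624,55.793) → (126.865,68.985) → (201.240,19.344).

Shape 3 is a closed polygon drawn with `<polygon>`. Its stroke #ff00ff means score at S455, F1269. After flipping Y the toolpath is (11.326,94.713) → (154.061,28.526) → (61.159,23.046) → (26.225,115.827) → (109.743,63.860) → (11.326,94.713), returning to the start.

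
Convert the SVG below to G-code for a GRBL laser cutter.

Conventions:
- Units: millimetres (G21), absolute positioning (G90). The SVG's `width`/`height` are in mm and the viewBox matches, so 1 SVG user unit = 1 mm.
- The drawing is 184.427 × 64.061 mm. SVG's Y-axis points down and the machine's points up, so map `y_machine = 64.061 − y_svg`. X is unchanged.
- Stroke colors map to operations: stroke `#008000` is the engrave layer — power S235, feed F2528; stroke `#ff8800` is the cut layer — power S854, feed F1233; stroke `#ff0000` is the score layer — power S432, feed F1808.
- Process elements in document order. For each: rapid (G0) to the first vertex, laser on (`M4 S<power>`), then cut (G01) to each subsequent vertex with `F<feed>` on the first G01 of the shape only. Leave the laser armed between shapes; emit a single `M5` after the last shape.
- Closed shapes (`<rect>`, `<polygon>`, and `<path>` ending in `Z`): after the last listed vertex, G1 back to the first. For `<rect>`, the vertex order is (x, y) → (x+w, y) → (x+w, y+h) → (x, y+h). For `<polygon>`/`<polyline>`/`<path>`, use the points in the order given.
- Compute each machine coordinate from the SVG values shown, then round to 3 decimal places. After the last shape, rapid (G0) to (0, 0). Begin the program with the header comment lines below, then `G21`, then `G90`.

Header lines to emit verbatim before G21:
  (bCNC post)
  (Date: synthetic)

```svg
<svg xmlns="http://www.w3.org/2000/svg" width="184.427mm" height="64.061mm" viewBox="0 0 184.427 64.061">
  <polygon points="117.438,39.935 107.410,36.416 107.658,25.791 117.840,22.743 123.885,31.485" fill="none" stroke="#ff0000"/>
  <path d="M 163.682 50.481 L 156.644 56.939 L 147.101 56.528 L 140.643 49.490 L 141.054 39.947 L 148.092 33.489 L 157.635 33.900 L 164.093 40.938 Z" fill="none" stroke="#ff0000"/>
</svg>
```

1 u = 1 mm; y_m = 64.061 − y.

[1] `<polygon>` regular polygon, #ff0000→score S432 F1808: (117.438,24.126) → (107.410,27.645) → (107.658,38.270) → (117.840,41.318) → (123.885,32.576) → (117.438,24.126) (closed)

[2] `<path>` regular polygon, #ff0000→score S432 F1808: (163.682,13.580) → (156.644,7.122) → (147.101,7.533) → (140.643,14.571) → (141.054,24.114) → (148.092,30.572) → (157.635,30.161) → (164.093,23.123) → (163.682,13.580) (closed)

(bCNC post)
(Date: synthetic)
G21
G90
G0 X117.438 Y24.126
M4 S432
G01 X107.410 Y27.645 F1808
G01 X107.658 Y38.270
G01 X117.840 Y41.318
G01 X123.885 Y32.576
G01 X117.438 Y24.126
G0 X163.682 Y13.580
M4 S432
G01 X156.644 Y7.122 F1808
G01 X147.101 Y7.533
G01 X140.643 Y14.571
G01 X141.054 Y24.114
G01 X148.092 Y30.572
G01 X157.635 Y30.161
G01 X164.093 Y23.123
G01 X163.682 Y13.580
M5
G0 X0.000 Y0.000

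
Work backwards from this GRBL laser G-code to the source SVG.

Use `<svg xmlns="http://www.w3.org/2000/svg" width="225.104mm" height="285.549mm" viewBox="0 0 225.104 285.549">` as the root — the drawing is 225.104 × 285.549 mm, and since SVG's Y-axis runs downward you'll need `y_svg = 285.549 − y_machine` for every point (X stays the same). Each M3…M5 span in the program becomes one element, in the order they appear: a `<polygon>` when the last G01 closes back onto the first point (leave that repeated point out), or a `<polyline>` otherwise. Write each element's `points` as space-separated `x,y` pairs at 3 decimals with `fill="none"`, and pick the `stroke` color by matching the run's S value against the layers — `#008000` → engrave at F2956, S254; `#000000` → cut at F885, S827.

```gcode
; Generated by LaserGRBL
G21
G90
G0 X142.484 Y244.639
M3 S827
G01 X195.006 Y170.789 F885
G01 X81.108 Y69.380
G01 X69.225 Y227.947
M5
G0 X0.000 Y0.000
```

<svg xmlns="http://www.w3.org/2000/svg" width="225.104mm" height="285.549mm" viewBox="0 0 225.104 285.549">
  <polyline points="142.484,40.910 195.006,114.760 81.108,216.169 69.225,57.602" fill="none" stroke="#000000"/>
</svg>

Machine Y-up, SVG Y-down with viewBox height 285.549, so y_svg = 285.549 − y_machine; X carries over. Every run uses S827, so all elements get stroke `#000000` (cut).

Run 1: The run is open, so emit a `<polyline>` with points (Y-flipped): 142.484,40.910 195.006,114.760 81.108,216.169 69.225,57.602.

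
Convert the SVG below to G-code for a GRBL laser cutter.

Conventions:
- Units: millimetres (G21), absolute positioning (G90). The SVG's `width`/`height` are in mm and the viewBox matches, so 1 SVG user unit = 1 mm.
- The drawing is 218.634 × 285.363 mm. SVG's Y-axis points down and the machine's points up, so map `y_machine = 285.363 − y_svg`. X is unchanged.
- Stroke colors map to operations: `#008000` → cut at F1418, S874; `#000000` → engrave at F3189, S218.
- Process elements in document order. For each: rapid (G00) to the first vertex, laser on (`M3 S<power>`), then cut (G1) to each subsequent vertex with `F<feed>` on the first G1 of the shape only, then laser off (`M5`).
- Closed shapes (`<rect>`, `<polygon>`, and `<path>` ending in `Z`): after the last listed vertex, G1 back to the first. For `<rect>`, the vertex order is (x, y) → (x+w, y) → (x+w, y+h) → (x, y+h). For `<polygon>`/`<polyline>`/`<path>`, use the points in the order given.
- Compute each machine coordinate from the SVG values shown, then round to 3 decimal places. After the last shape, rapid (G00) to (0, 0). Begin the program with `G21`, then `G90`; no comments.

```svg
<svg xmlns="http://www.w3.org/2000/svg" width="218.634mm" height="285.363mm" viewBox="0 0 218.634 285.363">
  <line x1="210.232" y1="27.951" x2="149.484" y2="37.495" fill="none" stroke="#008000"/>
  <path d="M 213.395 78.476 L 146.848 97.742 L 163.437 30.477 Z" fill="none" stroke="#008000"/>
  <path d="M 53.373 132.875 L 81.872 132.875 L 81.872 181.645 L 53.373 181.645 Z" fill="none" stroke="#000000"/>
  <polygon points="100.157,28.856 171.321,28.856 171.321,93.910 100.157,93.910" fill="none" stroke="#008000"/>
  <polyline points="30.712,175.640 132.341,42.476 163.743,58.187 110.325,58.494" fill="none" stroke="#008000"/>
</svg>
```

G21
G90
G00 X210.232 Y257.412
M3 S874
G1 X149.484 Y247.868 F1418
M5
G00 X213.395 Y206.887
M3 S874
G1 X146.848 Y187.621 F1418
G1 X163.437 Y254.886
G1 X213.395 Y206.887
M5
G00 X53.373 Y152.488
M3 S218
G1 X81.872 Y152.488 F3189
G1 X81.872 Y103.718
G1 X53.373 Y103.718
G1 X53.373 Y152.488
M5
G00 X100.157 Y256.507
M3 S874
G1 X171.321 Y256.507 F1418
G1 X171.321 Y191.453
G1 X100.157 Y191.453
G1 X100.157 Y256.507
M5
G00 X30.712 Y109.723
M3 S874
G1 X132.341 Y242.887 F1418
G1 X163.743 Y227.176
G1 X110.325 Y226.869
M5
G00 X0.000 Y0.000

1 u = 1 mm; y_m = 285.363 − y.

[1] `<line>` line segment, #008000→cut S874 F1418: (210.232,257.412) → (149.484,247.868)

[2] `<path>` regular polygon, #008000→cut S874 F1418: (213.395,206.887) → (146.848,187.621) → (163.437,254.886) → (213.395,206.887) (closed)

[3] `<path>` rectangle, #000000→engrave S218 F3189: (53.373,152.488) → (81.872,152.488) → (81.872,103.718) → (53.373,103.718) → (53.373,152.488) (closed)

[4] `<polygon>` rectangle, #008000→cut S874 F1418: (100.157,256.507) → (171.321,256.507) → (171.321,191.453) → (100.157,191.453) → (100.157,256.507) (closed)

[5] `<polyline>` open polyline, #008000→cut S874 F1418: (30.712,109.723) → (132.341,242.887) → (163.743,227.176) → (110.325,226.869)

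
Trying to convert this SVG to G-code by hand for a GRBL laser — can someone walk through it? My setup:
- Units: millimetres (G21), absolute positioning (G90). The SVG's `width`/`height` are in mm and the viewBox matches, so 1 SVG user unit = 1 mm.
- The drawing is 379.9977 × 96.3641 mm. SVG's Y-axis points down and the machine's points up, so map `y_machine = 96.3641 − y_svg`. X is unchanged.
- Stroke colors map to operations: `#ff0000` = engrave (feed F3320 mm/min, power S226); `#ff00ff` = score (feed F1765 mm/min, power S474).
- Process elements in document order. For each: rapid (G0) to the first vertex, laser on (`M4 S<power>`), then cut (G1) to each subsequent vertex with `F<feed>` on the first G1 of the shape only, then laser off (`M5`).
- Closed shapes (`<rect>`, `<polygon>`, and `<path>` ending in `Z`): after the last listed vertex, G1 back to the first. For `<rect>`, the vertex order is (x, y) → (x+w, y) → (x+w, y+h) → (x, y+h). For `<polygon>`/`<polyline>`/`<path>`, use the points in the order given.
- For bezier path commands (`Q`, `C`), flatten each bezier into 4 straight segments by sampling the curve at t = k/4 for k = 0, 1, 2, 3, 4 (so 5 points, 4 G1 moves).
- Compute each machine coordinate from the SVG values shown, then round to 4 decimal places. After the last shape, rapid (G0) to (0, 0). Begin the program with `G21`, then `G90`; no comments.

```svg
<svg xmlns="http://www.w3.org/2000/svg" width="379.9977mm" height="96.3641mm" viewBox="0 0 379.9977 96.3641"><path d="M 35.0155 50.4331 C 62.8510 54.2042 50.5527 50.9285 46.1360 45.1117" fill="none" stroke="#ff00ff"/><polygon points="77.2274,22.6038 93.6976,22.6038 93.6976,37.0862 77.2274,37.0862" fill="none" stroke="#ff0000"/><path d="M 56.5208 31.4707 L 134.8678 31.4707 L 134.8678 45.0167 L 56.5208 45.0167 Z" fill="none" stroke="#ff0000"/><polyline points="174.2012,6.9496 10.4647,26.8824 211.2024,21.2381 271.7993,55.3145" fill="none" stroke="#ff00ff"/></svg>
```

G21
G90
G0 X35.0155 Y45.9310
M4 S474
G1 X49.1173 Y44.3535 F1765
G1 X52.6703 Y44.9962
G1 X50.1761 Y47.4367
G1 X46.1360 Y51.2524
M5
G0 X77.2274 Y73.7603
M4 S226
G1 X93.6976 Y73.7603 F3320
G1 X93.6976 Y59.2779
G1 X77.2274 Y59.2779
G1 X77.2274 Y73.7603
M5
G0 X56.5208 Y64.8934
M4 S226
G1 X134.8678 Y64.8934 F3320
G1 X134.8678 Y51.3474
G1 X56.5208 Y51.3474
G1 X56.5208 Y64.8934
M5
G0 X174.2012 Y89.4145
M4 S474
G1 X10.4647 Y69.4817 F1765
G1 X211.2024 Y75.1260
G1 X271.7993 Y41.0496
M5
G0 X0.0000 Y0.0000

1 u = 1 mm; y_m = 96.3641 − y.

[1] `<path>` cubic bezier, #ff00ff→score S474 F1765: (35.0155,45.9310) → (49.1173,44.3535) → (52.6703,44.9962) → (50.1761,47.4367) → (46.1360,51.2524)

[2] `<polygon>` rectangle, #ff0000→engrave S226 F3320: (77.2274,73.7603) → (93.6976,73.7603) → (93.6976,59.2779) → (77.2274,59.2779) → (77.2274,73.7603) (closed)

[3] `<path>` rectangle, #ff0000→engrave S226 F3320: (56.5208,64.8934) → (134.8678,64.8934) → (134.8678,51.3474) → (56.5208,51.3474) → (56.5208,64.8934) (closed)

[4] `<polyline>` open polyline, #ff00ff→score S474 F1765: (174.2012,89.4145) → (10.4647,69.4817) → (211.2024,75.1260) → (271.7993,41.0496)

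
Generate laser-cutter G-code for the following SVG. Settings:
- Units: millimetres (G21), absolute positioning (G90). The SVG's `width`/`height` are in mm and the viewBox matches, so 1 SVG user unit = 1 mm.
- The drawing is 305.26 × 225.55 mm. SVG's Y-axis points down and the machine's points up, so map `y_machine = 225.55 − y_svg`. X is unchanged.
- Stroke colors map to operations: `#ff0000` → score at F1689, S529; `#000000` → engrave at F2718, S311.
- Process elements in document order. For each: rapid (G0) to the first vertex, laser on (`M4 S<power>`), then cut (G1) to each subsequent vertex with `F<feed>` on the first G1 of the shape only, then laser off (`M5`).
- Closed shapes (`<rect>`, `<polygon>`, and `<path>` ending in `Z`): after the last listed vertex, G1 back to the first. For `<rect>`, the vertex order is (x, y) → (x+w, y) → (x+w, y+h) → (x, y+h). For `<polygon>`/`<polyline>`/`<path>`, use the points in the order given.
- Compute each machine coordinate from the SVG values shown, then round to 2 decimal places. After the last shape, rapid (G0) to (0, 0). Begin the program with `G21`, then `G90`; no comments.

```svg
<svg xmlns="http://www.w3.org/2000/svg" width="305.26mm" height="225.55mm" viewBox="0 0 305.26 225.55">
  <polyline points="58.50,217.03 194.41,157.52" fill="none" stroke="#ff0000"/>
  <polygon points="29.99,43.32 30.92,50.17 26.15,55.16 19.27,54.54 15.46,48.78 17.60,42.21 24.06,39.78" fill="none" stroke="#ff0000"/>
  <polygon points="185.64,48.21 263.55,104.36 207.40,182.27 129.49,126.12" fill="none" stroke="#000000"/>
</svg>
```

1 u = 1 mm; y_m = 225.55 − y.

[1] `<polyline>` line segment, #ff0000→score S529 F1689: (58.50,8.52) → (194.41,68.03)

[2] `<polygon>` regular polygon, #ff0000→score S529 F1689: (29.99,182.23) → (30.92,175.38) → (26.15,170.39) → (19.27,171.01) → (15.46,176.77) → (17.60,183.34) → (24.06,185.77) → (29.99,182.23) (closed)

[3] `<polygon>` regular polygon, #000000→engrave S311 F2718: (185.64,177.34) → (263.55,121.19) → (207.40,43.28) → (129.49,99.43) → (185.64,177.34) (closed)

G21
G90
G0 X58.50 Y8.52
M4 S529
G1 X194.41 Y68.03 F1689
M5
G0 X29.99 Y182.23
M4 S529
G1 X30.92 Y175.38 F1689
G1 X26.15 Y170.39
G1 X19.27 Y171.01
G1 X15.46 Y176.77
G1 X17.60 Y183.34
G1 X24.06 Y185.77
G1 X29.99 Y182.23
M5
G0 X185.64 Y177.34
M4 S311
G1 X263.55 Y121.19 F2718
G1 X207.40 Y43.28
G1 X129.49 Y99.43
G1 X185.64 Y177.34
M5
G0 X0.00 Y0.00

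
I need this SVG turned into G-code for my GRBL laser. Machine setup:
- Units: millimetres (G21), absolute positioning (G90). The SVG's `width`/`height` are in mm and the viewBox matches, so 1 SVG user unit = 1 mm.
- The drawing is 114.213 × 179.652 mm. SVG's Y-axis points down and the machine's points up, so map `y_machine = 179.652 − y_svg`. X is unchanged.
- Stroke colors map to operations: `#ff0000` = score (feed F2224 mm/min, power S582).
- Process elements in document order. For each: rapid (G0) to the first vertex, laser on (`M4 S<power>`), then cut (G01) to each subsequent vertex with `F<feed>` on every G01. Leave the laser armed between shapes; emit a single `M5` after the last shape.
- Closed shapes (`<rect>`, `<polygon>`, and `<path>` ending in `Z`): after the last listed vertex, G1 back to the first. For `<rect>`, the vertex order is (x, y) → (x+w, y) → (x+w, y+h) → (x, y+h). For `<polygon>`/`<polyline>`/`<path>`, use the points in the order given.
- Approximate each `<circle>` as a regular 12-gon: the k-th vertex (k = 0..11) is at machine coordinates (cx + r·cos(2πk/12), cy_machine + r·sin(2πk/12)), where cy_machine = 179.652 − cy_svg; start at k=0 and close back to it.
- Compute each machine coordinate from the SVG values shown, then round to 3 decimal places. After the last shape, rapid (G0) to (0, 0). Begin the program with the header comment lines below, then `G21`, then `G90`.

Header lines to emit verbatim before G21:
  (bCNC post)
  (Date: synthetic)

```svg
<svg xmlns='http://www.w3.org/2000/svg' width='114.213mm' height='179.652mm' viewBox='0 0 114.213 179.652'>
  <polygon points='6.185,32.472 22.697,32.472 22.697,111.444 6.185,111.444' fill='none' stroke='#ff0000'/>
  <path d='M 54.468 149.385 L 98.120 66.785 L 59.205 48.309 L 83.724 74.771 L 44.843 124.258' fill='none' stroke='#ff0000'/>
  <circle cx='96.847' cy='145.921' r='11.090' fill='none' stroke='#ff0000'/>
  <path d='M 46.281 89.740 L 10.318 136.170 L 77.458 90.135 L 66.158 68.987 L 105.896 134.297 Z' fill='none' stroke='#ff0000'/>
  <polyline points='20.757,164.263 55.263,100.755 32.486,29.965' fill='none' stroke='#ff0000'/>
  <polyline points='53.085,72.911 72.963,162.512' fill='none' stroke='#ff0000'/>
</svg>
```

(bCNC post)
(Date: synthetic)
G21
G90
G0 X6.185 Y147.180
M4 S582
G01 X22.697 Y147.180 F2224
G01 X22.697 Y68.208 F2224
G01 X6.185 Y68.208 F2224
G01 X6.185 Y147.180 F2224
G0 X54.468 Y30.267
M4 S582
G01 X98.120 Y112.867 F2224
G01 X59.205 Y131.343 F2224
G01 X83.724 Y104.881 F2224
G01 X44.843 Y55.394 F2224
G0 X107.937 Y33.731
M4 S582
G01 X106.451 Y39.276 F2224
G01 X102.392 Y43.335 F2224
G01 X96.847 Y44.821 F2224
G01 X91.302 Y43.335 F2224
G01 X87.243 Y39.276 F2224
G01 X85.757 Y33.731 F2224
G01 X87.243 Y28.186 F2224
G01 X91.302 Y24.127 F2224
G01 X96.847 Y22.641 F2224
G01 X102.392 Y24.127 F2224
G01 X106.451 Y28.186 F2224
G01 X107.937 Y33.731 F2224
G0 X46.281 Y89.912
M4 S582
G01 X10.318 Y43.482 F2224
G01 X77.458 Y89.517 F2224
G01 X66.158 Y110.665 F2224
G01 X105.896 Y45.355 F2224
G01 X46.281 Y89.912 F2224
G0 X20.757 Y15.389
M4 S582
G01 X55.263 Y78.897 F2224
G01 X32.486 Y149.687 F2224
G0 X53.085 Y106.741
M4 S582
G01 X72.963 Y17.140 F2224
M5
G0 X0.000 Y0.000

Since the viewBox matches the mm dimensions, user units are millimetres directly. The only transform is the Y-flip y_m = 179.652 − y_svg.

Shape 1 is a rectangle drawn with `<polygon>`. Its stroke #ff0000 means score at S582, F2224. After flipping Y the toolpath is (6.185,147.180) → (22.697,147.180) → (22.697,68.208) → (6.185,68.208) → (6.185,147.180), returning to the start.

Shape 2 is a open polyline drawn with `<path>`. Its stroke #ff0000 means score at S582, F2224. After flipping Y the toolpath is (54.468,30.267) → (98.120,112.867) → (59.205,131.343) → (83.724,104.881) → (44.843,55.394).

Shape 3 is a circle drawn with `<circle>`. Its stroke #ff0000 means score at S582, F2224. After flipping Y the toolpath is (107.937,33.731) → (106.451,39.276) → (102.392,43.335) → (96.847,44.821) → (91.302,43.335) → (87.243,39.276) → (85.757,33.731) → (87.243,28.186) → (91.302,24.127) → (96.847,22.641) → (102.392,24.127) → (106.451,28.186) → (107.937,33.731), returning to the start.

Shape 4 is a closed polygon drawn with `<path>`. Its stroke #ff0000 means score at S582, F2224. After flipping Y the toolpath is (46.281,89.912) → (10.318,43.482) → (77.458,89.517) → (66.158,110.665) → (105.896,45.355) → (46.281,89.912), returning to the start.

Shape 5 is a open polyline drawn with `<polyline>`. Its stroke #ff0000 means score at S582, F2224. After flipping Y the toolpath is (20.757,15.389) → (55.263,78.897) → (32.486,149.687).

Shape 6 is a line segment drawn with `<polyline>`. Its stroke #ff0000 means score at S582, F2224. After flipping Y the toolpath is (53.085,106.741) → (72.963,17.140).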